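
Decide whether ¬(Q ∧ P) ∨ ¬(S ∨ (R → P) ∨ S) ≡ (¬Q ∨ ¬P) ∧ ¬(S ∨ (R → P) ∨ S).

P | Q | R | S || φ | ψ
F | F | F | F || T | F
F | F | F | T || T | F
F | F | T | F || T | T
F | F | T | T || T | F
F | T | F | F || T | F
F | T | F | T || T | F
F | T | T | F || T | T
F | T | T | T || T | F
T | F | F | F || T | F
T | F | F | T || T | F
T | F | T | F || T | F
T | F | T | T || T | F
T | T | F | F || F | F
T | T | F | T || F | F
T | T | T | F || F | F
T | T | T | T || F | F
The columns differ at P=F, Q=F, R=F, S=F (φ=T, ψ=F), so they are not equivalent.

not equivalent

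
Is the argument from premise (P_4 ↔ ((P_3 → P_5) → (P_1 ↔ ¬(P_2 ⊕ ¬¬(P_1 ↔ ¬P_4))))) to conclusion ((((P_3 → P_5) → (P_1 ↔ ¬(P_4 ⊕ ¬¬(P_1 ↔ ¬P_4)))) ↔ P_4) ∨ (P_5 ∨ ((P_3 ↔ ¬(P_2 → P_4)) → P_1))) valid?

no

P_1 | P_2 | P_3 | P_4 | P_5 || φ | ψ
 0  |  0  |  0  |  0  |  0  || 1 | 1
 0  |  0  |  0  |  0  |  1  || 1 | 1
 0  |  0  |  0  |  1  |  0  || 1 | 0
 0  |  0  |  0  |  1  |  1  || 1 | 1
 0  |  0  |  1  |  0  |  0  || 0 | 1
 0  |  0  |  1  |  0  |  1  || 1 | 1
 0  |  0  |  1  |  1  |  0  || 1 | 1
 0  |  0  |  1  |  1  |  1  || 1 | 1
 0  |  1  |  0  |  0  |  0  || 0 | 1
 0  |  1  |  0  |  0  |  1  || 0 | 1
 0  |  1  |  0  |  1  |  0  || 0 | 0
 0  |  1  |  0  |  1  |  1  || 0 | 1
 0  |  1  |  1  |  0  |  0  || 0 | 0
 0  |  1  |  1  |  0  |  1  || 0 | 1
 0  |  1  |  1  |  1  |  0  || 1 | 1
 0  |  1  |  1  |  1  |  1  || 0 | 1
 1  |  0  |  0  |  0  |  0  || 1 | 1
 1  |  0  |  0  |  0  |  1  || 1 | 1
 1  |  0  |  0  |  1  |  0  || 1 | 1
 1  |  0  |  0  |  1  |  1  || 1 | 1
 1  |  0  |  1  |  0  |  0  || 0 | 1
 1  |  0  |  1  |  0  |  1  || 1 | 1
 1  |  0  |  1  |  1  |  0  || 1 | 1
 1  |  0  |  1  |  1  |  1  || 1 | 1
 1  |  1  |  0  |  0  |  0  || 0 | 1
 1  |  1  |  0  |  0  |  1  || 0 | 1
 1  |  1  |  0  |  1  |  0  || 0 | 1
 1  |  1  |  0  |  1  |  1  || 0 | 1
 1  |  1  |  1  |  0  |  0  || 0 | 1
 1  |  1  |  1  |  0  |  1  || 0 | 1
 1  |  1  |  1  |  1  |  0  || 1 | 1
 1  |  1  |  1  |  1  |  1  || 0 | 1
At P_1=0, P_2=0, P_3=0, P_4=1, P_5=0 we have φ true but ψ false, so φ does not entail ψ.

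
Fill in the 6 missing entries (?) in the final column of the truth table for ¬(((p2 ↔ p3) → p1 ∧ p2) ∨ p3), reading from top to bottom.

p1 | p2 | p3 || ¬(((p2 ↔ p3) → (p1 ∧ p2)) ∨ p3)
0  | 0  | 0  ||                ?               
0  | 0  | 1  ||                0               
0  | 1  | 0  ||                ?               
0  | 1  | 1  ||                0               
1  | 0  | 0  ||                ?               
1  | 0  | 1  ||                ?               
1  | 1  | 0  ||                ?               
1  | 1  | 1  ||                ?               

Row p1=0, p2=0, p3=0: ((p2 ↔ p3) → p1 ∧ p2) = 0, (((p2 ↔ p3) → p1 ∧ p2) ∨ p3) = 0, so ¬(((p2 ↔ p3) → (p1 ∧ p2)) ∨ p3) = 1.
Row p1=0, p2=1, p3=0: ((p2 ↔ p3) → p1 ∧ p2) = 1, (((p2 ↔ p3) → p1 ∧ p2) ∨ p3) = 1, so ¬(((p2 ↔ p3) → (p1 ∧ p2)) ∨ p3) = 0.
Row p1=1, p2=0, p3=0: ((p2 ↔ p3) → p1 ∧ p2) = 0, (((p2 ↔ p3) → p1 ∧ p2) ∨ p3) = 0, so ¬(((p2 ↔ p3) → (p1 ∧ p2)) ∨ p3) = 1.
Row p1=1, p2=0, p3=1: ((p2 ↔ p3) → p1 ∧ p2) = 1, (((p2 ↔ p3) → p1 ∧ p2) ∨ p3) = 1, so ¬(((p2 ↔ p3) → (p1 ∧ p2)) ∨ p3) = 0.
Row p1=1, p2=1, p3=0: ((p2 ↔ p3) → p1 ∧ p2) = 1, (((p2 ↔ p3) → p1 ∧ p2) ∨ p3) = 1, so ¬(((p2 ↔ p3) → (p1 ∧ p2)) ∨ p3) = 0.
Row p1=1, p2=1, p3=1: ((p2 ↔ p3) → p1 ∧ p2) = 1, (((p2 ↔ p3) → p1 ∧ p2) ∨ p3) = 1, so ¬(((p2 ↔ p3) → (p1 ∧ p2)) ∨ p3) = 0.

1, 0, 1, 0, 0, 0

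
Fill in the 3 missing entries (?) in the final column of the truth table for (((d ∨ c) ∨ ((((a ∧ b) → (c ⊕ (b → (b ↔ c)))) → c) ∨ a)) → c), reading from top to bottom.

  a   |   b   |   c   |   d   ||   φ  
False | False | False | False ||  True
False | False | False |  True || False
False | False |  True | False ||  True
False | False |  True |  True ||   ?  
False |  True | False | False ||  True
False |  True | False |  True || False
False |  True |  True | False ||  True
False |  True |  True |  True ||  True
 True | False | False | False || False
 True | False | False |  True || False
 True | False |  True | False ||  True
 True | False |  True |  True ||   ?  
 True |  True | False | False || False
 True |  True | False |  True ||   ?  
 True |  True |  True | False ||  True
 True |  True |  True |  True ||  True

Row a=False, b=False, c=True, d=True: ((d ∨ c) ∨ ((((a ∧ b) → (c ⊕ (b → (b ↔ c)))) → c) ∨ a)) = True, so the formula = True.
Row a=True, b=False, c=True, d=True: ((d ∨ c) ∨ ((((a ∧ b) → (c ⊕ (b → (b ↔ c)))) → c) ∨ a)) = True, so the formula = True.
Row a=True, b=True, c=False, d=True: ((d ∨ c) ∨ ((((a ∧ b) → (c ⊕ (b → (b ↔ c)))) → c) ∨ a)) = True, so the formula = False.

True, True, False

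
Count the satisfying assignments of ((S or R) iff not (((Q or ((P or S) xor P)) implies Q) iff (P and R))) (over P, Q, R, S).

6

P | Q | R | S | φ
- | - | - | - | -
1 | 1 | 1 | 1 | 0
1 | 1 | 1 | 0 | 0
1 | 1 | 0 | 1 | 1
1 | 1 | 0 | 0 | 0
1 | 0 | 1 | 1 | 0
1 | 0 | 1 | 0 | 0
1 | 0 | 0 | 1 | 1
1 | 0 | 0 | 0 | 0
0 | 1 | 1 | 1 | 1
0 | 1 | 1 | 0 | 1
0 | 1 | 0 | 1 | 1
0 | 1 | 0 | 0 | 0
0 | 0 | 1 | 1 | 0
0 | 0 | 1 | 0 | 1
0 | 0 | 0 | 1 | 0
0 | 0 | 0 | 0 | 0
The formula is true on 6 of the 16 rows.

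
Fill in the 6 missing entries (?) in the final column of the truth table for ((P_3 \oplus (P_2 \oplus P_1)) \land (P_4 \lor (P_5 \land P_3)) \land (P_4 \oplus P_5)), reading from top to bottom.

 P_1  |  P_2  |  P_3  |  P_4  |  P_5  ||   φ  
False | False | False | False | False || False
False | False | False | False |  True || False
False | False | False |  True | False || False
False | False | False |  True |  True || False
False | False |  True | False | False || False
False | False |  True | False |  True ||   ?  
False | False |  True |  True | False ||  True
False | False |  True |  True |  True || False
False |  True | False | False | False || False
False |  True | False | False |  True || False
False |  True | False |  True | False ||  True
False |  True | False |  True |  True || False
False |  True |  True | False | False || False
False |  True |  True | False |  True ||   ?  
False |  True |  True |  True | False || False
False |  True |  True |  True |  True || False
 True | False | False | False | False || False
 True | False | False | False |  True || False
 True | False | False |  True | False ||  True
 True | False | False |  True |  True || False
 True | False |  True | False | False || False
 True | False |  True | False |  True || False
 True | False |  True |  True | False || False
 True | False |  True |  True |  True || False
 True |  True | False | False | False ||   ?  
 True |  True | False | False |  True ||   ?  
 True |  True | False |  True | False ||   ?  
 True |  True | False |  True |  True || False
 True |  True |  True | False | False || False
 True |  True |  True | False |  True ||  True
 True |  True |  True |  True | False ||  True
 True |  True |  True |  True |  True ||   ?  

Row P_1=False, P_2=False, P_3=True, P_4=False, P_5=True: (P_3 \oplus (P_2 \oplus P_1)) = True, (P_4 \lor (P_5 \land P_3)) = True, (P_4 \oplus P_5) = True, so the formula = True.
Row P_1=False, P_2=True, P_3=True, P_4=False, P_5=True: (P_3 \oplus (P_2 \oplus P_1)) = False, (P_4 \lor (P_5 \land P_3)) = True, (P_4 \oplus P_5) = True, so the formula = False.
Row P_1=True, P_2=True, P_3=False, P_4=False, P_5=False: (P_3 \oplus (P_2 \oplus P_1)) = False, (P_4 \lor (P_5 \land P_3)) = False, (P_4 \oplus P_5) = False, so the formula = False.
Row P_1=True, P_2=True, P_3=False, P_4=False, P_5=True: (P_3 \oplus (P_2 \oplus P_1)) = False, (P_4 \lor (P_5 \land P_3)) = False, (P_4 \oplus P_5) = True, so the formula = False.
Row P_1=True, P_2=True, P_3=False, P_4=True, P_5=False: (P_3 \oplus (P_2 \oplus P_1)) = False, (P_4 \lor (P_5 \land P_3)) = True, (P_4 \oplus P_5) = True, so the formula = False.
Row P_1=True, P_2=True, P_3=True, P_4=True, P_5=True: (P_3 \oplus (P_2 \oplus P_1)) = True, (P_4 \lor (P_5 \land P_3)) = True, (P_4 \oplus P_5) = False, so the formula = False.

True, False, False, False, False, False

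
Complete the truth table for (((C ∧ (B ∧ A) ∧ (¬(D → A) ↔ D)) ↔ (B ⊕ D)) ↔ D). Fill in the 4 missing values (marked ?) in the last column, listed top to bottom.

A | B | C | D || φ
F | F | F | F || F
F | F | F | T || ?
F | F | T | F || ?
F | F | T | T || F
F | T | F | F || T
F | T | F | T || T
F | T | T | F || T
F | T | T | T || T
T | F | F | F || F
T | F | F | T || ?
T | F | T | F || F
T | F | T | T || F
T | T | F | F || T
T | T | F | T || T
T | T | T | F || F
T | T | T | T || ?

F, F, F, T

Row A=F, B=F, C=F, D=T: ((C ∧ (B ∧ A) ∧ (¬(D → A) ↔ D)) ↔ (B ⊕ D)) = F, so the formula = F.
Row A=F, B=F, C=T, D=F: ((C ∧ (B ∧ A) ∧ (¬(D → A) ↔ D)) ↔ (B ⊕ D)) = T, so the formula = F.
Row A=T, B=F, C=F, D=T: ((C ∧ (B ∧ A) ∧ (¬(D → A) ↔ D)) ↔ (B ⊕ D)) = F, so the formula = F.
Row A=T, B=T, C=T, D=T: ((C ∧ (B ∧ A) ∧ (¬(D → A) ↔ D)) ↔ (B ⊕ D)) = T, so the formula = T.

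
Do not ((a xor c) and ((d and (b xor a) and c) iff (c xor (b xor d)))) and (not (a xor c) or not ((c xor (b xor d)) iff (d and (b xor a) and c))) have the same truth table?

  a   |   b   |   c   |   d   |   φ   |   ψ  
----- | ----- | ----- | ----- | ----- | -----
 True |  True |  True |  True |  True |  True
 True |  True |  True | False |  True |  True
 True |  True | False |  True | False | False
 True |  True | False | False |  True |  True
 True | False |  True |  True |  True |  True
 True | False |  True | False |  True |  True
 True | False | False |  True |  True |  True
 True | False | False | False | False | False
False |  True |  True |  True | False | False
False |  True |  True | False | False | False
False |  True | False |  True |  True |  True
False |  True | False | False |  True |  True
False | False |  True |  True | False | False
False | False |  True | False |  True |  True
False | False | False |  True |  True |  True
False | False | False | False |  True |  True
The columns for φ and ψ agree on every row, so they are logically equivalent.

equivalent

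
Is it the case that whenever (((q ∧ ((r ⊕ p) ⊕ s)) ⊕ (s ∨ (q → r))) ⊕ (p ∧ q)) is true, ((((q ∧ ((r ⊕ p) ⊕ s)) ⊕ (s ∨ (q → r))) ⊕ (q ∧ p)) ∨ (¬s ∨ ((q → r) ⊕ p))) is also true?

  p   |   q   |   r   |   s   |   φ   |   ψ  
----- | ----- | ----- | ----- | ----- | -----
 True |  True |  True |  True |  True |  True
 True |  True |  True | False | False |  True
 True |  True | False |  True | False |  True
 True |  True | False | False | False |  True
 True | False |  True |  True |  True |  True
 True | False |  True | False |  True |  True
 True | False | False |  True |  True |  True
 True | False | False | False |  True |  True
False |  True |  True |  True |  True |  True
False |  True |  True | False | False |  True
False |  True | False |  True | False | False
False |  True | False | False | False |  True
False | False |  True |  True |  True |  True
False | False |  True | False |  True |  True
False | False | False |  True |  True |  True
False | False | False | False |  True |  True
In every row where φ is true, ψ is also true, so φ ⊨ ψ.

yes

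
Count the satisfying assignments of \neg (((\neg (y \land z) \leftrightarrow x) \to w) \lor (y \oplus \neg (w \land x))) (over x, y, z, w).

x  y  z  w  |  φ
F  F  F  F  |  F
F  F  F  T  |  F
F  F  T  F  |  F
F  F  T  T  |  F
F  T  F  F  |  F
F  T  F  T  |  F
F  T  T  F  |  T
F  T  T  T  |  F
T  F  F  F  |  F
T  F  F  T  |  F
T  F  T  F  |  F
T  F  T  T  |  F
T  T  F  F  |  T
T  T  F  T  |  F
T  T  T  F  |  F
T  T  T  T  |  F
The formula is true on 2 of the 16 rows.

2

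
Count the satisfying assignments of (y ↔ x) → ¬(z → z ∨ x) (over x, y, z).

4

x | y | z || ((y ↔ x) → ¬(z → (z ∨ x)))
T | T | T ||             F             
T | T | F ||             F             
T | F | T ||             T             
T | F | F ||             T             
F | T | T ||             T             
F | T | F ||             T             
F | F | T ||             F             
F | F | F ||             F             
The formula is true on 4 of the 8 rows.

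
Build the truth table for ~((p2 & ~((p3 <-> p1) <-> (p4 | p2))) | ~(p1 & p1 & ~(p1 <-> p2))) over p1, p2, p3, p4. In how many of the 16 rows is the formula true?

4

p1 | p2 | p3 | p4 | φ
-- | -- | -- | -- | -
F  | F  | F  | F  | F
F  | F  | F  | T  | F
F  | F  | T  | F  | F
F  | F  | T  | T  | F
F  | T  | F  | F  | F
F  | T  | F  | T  | F
F  | T  | T  | F  | F
F  | T  | T  | T  | F
T  | F  | F  | F  | T
T  | F  | F  | T  | T
T  | F  | T  | F  | T
T  | F  | T  | T  | T
T  | T  | F  | F  | F
T  | T  | F  | T  | F
T  | T  | T  | F  | F
T  | T  | T  | T  | F
The formula is true on 4 of the 16 rows.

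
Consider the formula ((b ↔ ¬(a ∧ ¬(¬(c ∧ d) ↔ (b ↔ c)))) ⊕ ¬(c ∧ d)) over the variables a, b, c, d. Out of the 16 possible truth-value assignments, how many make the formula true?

a | b | c | d | (c ∧ d) | ¬(c ∧ d) | (b ↔ c) | (¬(c ∧ d) ↔ (b ↔ c)) | ¬(¬(c ∧ d) ↔ (b ↔ c)) | (a ∧ ¬(¬(c ∧ d) ↔ (b ↔ c))) | ¬(a ∧ ¬(¬(c ∧ d) ↔ (b ↔ c))) | φ
- | - | - | - | ------- | -------- | ------- | -------------------- | --------------------- | --------------------------- | ---------------------------- | -
T | T | T | T |    T    |    F     |    T    |          F           |           T           |              T              |              F               | F
T | T | T | F |    F    |    T     |    T    |          T           |           F           |              F              |              T               | F
T | T | F | T |    F    |    T     |    F    |          F           |           T           |              T              |              F               | T
T | T | F | F |    F    |    T     |    F    |          F           |           T           |              T              |              F               | T
T | F | T | T |    T    |    F     |    F    |          T           |           F           |              F              |              T               | F
T | F | T | F |    F    |    T     |    F    |          F           |           T           |              T              |              F               | F
T | F | F | T |    F    |    T     |    T    |          T           |           F           |              F              |              T               | T
T | F | F | F |    F    |    T     |    T    |          T           |           F           |              F              |              T               | T
F | T | T | T |    T    |    F     |    T    |          F           |           T           |              F              |              T               | T
F | T | T | F |    F    |    T     |    T    |          T           |           F           |              F              |              T               | F
F | T | F | T |    F    |    T     |    F    |          F           |           T           |              F              |              T               | F
F | T | F | F |    F    |    T     |    F    |          F           |           T           |              F              |              T               | F
F | F | T | T |    T    |    F     |    F    |          T           |           F           |              F              |              T               | F
F | F | T | F |    F    |    T     |    F    |          F           |           T           |              F              |              T               | T
F | F | F | T |    F    |    T     |    T    |          T           |           F           |              F              |              T               | T
F | F | F | F |    F    |    T     |    T    |          T           |           F           |              F              |              T               | T
The formula is true on 8 of the 16 rows.

8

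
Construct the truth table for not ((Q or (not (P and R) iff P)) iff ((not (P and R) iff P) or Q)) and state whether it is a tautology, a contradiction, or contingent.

P  Q  R  |  φ
T  T  T  |  F
T  T  F  |  F
T  F  T  |  F
T  F  F  |  F
F  T  T  |  F
F  T  F  |  F
F  F  T  |  F
F  F  F  |  F
Every row is F, so the formula is a contradiction.

contradiction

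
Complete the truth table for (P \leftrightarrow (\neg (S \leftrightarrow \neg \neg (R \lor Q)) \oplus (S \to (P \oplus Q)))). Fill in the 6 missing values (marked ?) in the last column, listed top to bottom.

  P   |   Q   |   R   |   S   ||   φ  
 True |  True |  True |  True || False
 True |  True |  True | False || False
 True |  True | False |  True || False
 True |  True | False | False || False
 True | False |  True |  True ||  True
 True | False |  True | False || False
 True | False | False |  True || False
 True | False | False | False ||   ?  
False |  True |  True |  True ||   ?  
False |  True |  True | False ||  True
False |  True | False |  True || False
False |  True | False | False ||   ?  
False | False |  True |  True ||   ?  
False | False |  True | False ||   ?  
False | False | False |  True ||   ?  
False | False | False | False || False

Row P=True, Q=False, R=False, S=False: (\neg (S \leftrightarrow \neg \neg (R \lor Q)) \oplus (S \to (P \oplus Q))) = True, so the formula = True.
Row P=False, Q=True, R=True, S=True: (\neg (S \leftrightarrow \neg \neg (R \lor Q)) \oplus (S \to (P \oplus Q))) = True, so the formula = False.
Row P=False, Q=True, R=False, S=False: (\neg (S \leftrightarrow \neg \neg (R \lor Q)) \oplus (S \to (P \oplus Q))) = False, so the formula = True.
Row P=False, Q=False, R=True, S=True: (\neg (S \leftrightarrow \neg \neg (R \lor Q)) \oplus (S \to (P \oplus Q))) = False, so the formula = True.
Row P=False, Q=False, R=True, S=False: (\neg (S \leftrightarrow \neg \neg (R \lor Q)) \oplus (S \to (P \oplus Q))) = False, so the formula = True.
Row P=False, Q=False, R=False, S=True: (\neg (S \leftrightarrow \neg \neg (R \lor Q)) \oplus (S \to (P \oplus Q))) = True, so the formula = False.

True, False, True, True, True, False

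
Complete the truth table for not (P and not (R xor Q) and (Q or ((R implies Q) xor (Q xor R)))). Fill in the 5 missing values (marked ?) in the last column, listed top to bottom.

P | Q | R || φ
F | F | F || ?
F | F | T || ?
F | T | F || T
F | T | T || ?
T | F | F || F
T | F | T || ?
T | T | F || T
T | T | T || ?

T, T, T, T, F

Row P=F, Q=F, R=F: not (R xor Q) = T, (Q or ((R implies Q) xor (Q xor R))) = T, (P and not (R xor Q) and (Q or ((R implies Q) xor (Q xor R)))) = F, so the formula = T.
Row P=F, Q=F, R=T: not (R xor Q) = F, (Q or ((R implies Q) xor (Q xor R))) = T, (P and not (R xor Q) and (Q or ((R implies Q) xor (Q xor R)))) = F, so the formula = T.
Row P=F, Q=T, R=T: not (R xor Q) = T, (Q or ((R implies Q) xor (Q xor R))) = T, (P and not (R xor Q) and (Q or ((R implies Q) xor (Q xor R)))) = F, so the formula = T.
Row P=T, Q=F, R=T: not (R xor Q) = F, (Q or ((R implies Q) xor (Q xor R))) = T, (P and not (R xor Q) and (Q or ((R implies Q) xor (Q xor R)))) = F, so the formula = T.
Row P=T, Q=T, R=T: not (R xor Q) = T, (Q or ((R implies Q) xor (Q xor R))) = T, (P and not (R xor Q) and (Q or ((R implies Q) xor (Q xor R)))) = T, so the formula = F.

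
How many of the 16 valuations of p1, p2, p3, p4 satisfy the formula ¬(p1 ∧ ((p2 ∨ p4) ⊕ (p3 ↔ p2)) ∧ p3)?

p1 | p2 | p3 | p4 | (p2 ∨ p4) | (p3 ↔ p2) | ((p2 ∨ p4) ⊕ (p3 ↔ p2)) | φ
-- | -- | -- | -- | --------- | --------- | ----------------------- | -
T  | T  | T  | T  |     T     |     T     |            F            | T
T  | T  | T  | F  |     T     |     T     |            F            | T
T  | T  | F  | T  |     T     |     F     |            T            | T
T  | T  | F  | F  |     T     |     F     |            T            | T
T  | F  | T  | T  |     T     |     F     |            T            | F
T  | F  | T  | F  |     F     |     F     |            F            | T
T  | F  | F  | T  |     T     |     T     |            F            | T
T  | F  | F  | F  |     F     |     T     |            T            | T
F  | T  | T  | T  |     T     |     T     |            F            | T
F  | T  | T  | F  |     T     |     T     |            F            | T
F  | T  | F  | T  |     T     |     F     |            T            | T
F  | T  | F  | F  |     T     |     F     |            T            | T
F  | F  | T  | T  |     T     |     F     |            T            | T
F  | F  | T  | F  |     F     |     F     |            F            | T
F  | F  | F  | T  |     T     |     T     |            F            | T
F  | F  | F  | F  |     F     |     T     |            T            | T
The formula is true on 15 of the 16 rows.

15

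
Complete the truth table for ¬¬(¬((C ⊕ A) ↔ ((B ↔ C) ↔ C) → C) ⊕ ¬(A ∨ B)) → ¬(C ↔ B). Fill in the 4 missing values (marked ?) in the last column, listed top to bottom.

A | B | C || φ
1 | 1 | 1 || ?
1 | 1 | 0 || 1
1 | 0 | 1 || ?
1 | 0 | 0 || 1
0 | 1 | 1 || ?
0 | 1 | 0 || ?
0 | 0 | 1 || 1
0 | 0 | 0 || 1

0, 1, 1, 1

Row A=1, B=1, C=1: ¬¬(¬((C ⊕ A) ↔ ((B ↔ C) ↔ C) → C) ⊕ ¬(A ∨ B)) = 1, ¬(C ↔ B) = 0, so the formula = 0.
Row A=1, B=0, C=1: ¬¬(¬((C ⊕ A) ↔ ((B ↔ C) ↔ C) → C) ⊕ ¬(A ∨ B)) = 1, ¬(C ↔ B) = 1, so the formula = 1.
Row A=0, B=1, C=1: ¬¬(¬((C ⊕ A) ↔ ((B ↔ C) ↔ C) → C) ⊕ ¬(A ∨ B)) = 0, ¬(C ↔ B) = 0, so the formula = 1.
Row A=0, B=1, C=0: ¬¬(¬((C ⊕ A) ↔ ((B ↔ C) ↔ C) → C) ⊕ ¬(A ∨ B)) = 0, ¬(C ↔ B) = 1, so the formula = 1.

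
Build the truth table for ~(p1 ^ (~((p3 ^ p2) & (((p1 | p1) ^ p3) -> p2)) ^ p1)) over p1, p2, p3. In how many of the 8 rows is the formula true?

3

p1  p2  p3  |  φ
F   F   F   |  F
F   F   T   |  F
F   T   F   |  T
F   T   T   |  F
T   F   F   |  F
T   F   T   |  T
T   T   F   |  T
T   T   T   |  F
The formula is true on 3 of the 8 rows.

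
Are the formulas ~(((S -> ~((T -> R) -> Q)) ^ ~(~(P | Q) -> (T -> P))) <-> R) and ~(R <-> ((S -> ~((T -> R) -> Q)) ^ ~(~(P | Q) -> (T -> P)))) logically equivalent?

equivalent

  P      Q      R      S      T    |    φ      ψ  
 True   True   True   True   True  |   True   True
 True   True   True   True  False  |   True   True
 True   True   True  False   True  |  False  False
 True   True   True  False  False  |  False  False
 True   True  False   True   True  |  False  False
 True   True  False   True  False  |  False  False
 True   True  False  False   True  |   True   True
 True   True  False  False  False  |   True   True
 True  False   True   True   True  |  False  False
 True  False   True   True  False  |  False  False
 True  False   True  False   True  |  False  False
 True  False   True  False  False  |  False  False
 True  False  False   True   True  |  False  False
 True  False  False   True  False  |   True   True
 True  False  False  False   True  |   True   True
 True  False  False  False  False  |   True   True
False   True   True   True   True  |   True   True
False   True   True   True  False  |   True   True
False   True   True  False   True  |  False  False
False   True   True  False  False  |  False  False
False   True  False   True   True  |  False  False
False   True  False   True  False  |  False  False
False   True  False  False   True  |   True   True
False   True  False  False  False  |   True   True
False  False   True   True   True  |   True   True
False  False   True   True  False  |  False  False
False  False   True  False   True  |   True   True
False  False   True  False  False  |  False  False
False  False  False   True   True  |   True   True
False  False  False   True  False  |   True   True
False  False  False  False   True  |  False  False
False  False  False  False  False  |   True   True
The columns for φ and ψ agree on every row, so they are logically equivalent.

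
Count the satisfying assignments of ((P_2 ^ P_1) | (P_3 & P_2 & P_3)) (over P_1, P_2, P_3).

5

P_1 | P_2 | P_3 || φ
 T  |  T  |  T  || T
 T  |  T  |  F  || F
 T  |  F  |  T  || T
 T  |  F  |  F  || T
 F  |  T  |  T  || T
 F  |  T  |  F  || T
 F  |  F  |  T  || F
 F  |  F  |  F  || F
The formula is true on 5 of the 8 rows.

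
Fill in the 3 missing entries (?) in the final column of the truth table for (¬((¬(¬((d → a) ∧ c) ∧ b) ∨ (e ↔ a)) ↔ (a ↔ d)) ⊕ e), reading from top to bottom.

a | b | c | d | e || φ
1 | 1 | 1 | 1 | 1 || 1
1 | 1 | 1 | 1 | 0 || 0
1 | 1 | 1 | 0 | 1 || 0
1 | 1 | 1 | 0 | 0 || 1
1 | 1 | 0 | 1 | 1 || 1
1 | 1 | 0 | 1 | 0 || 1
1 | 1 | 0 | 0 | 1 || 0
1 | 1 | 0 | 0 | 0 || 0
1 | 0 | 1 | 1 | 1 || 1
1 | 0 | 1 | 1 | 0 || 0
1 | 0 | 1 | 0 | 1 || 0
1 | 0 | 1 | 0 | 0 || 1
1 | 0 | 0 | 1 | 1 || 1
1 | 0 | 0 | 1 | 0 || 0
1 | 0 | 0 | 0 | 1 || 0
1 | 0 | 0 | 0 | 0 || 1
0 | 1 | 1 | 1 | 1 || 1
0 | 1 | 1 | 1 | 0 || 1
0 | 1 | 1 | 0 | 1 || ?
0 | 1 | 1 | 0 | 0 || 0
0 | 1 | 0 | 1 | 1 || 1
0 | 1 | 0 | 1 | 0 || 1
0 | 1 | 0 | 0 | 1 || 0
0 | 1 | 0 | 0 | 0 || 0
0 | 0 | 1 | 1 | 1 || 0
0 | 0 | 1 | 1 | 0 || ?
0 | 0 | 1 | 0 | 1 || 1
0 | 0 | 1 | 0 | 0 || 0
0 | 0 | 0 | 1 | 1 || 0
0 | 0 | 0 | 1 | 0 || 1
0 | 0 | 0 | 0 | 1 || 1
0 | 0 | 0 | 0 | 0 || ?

Row a=0, b=1, c=1, d=0, e=1: ¬((¬(¬((d → a) ∧ c) ∧ b) ∨ (e ↔ a)) ↔ (a ↔ d)) = 0, so the formula = 1.
Row a=0, b=0, c=1, d=1, e=0: ¬((¬(¬((d → a) ∧ c) ∧ b) ∨ (e ↔ a)) ↔ (a ↔ d)) = 1, so the formula = 1.
Row a=0, b=0, c=0, d=0, e=0: ¬((¬(¬((d → a) ∧ c) ∧ b) ∨ (e ↔ a)) ↔ (a ↔ d)) = 0, so the formula = 0.

1, 1, 0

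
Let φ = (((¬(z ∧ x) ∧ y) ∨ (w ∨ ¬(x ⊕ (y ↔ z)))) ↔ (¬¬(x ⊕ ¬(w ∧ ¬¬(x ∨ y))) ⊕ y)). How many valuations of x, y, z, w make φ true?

x | y | z | w || φ
F | F | F | F || F
F | F | F | T || T
F | F | T | F || T
F | F | T | T || T
F | T | F | F || F
F | T | F | T || T
F | T | T | F || F
F | T | T | T || T
T | F | F | F || F
T | F | F | T || T
T | F | T | F || T
T | F | T | T || T
T | T | F | F || T
T | T | F | T || F
T | T | T | F || T
T | T | T | T || F
The formula is true on 10 of the 16 rows.

10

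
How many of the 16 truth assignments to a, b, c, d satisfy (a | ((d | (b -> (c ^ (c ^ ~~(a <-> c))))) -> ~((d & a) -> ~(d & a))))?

a | b | c | d || (a <-> c) | ~(a <-> c) | ~~(a <-> c) | (c ^ ~~(a <-> c)) | (c ^ (c ^ ~~(a <-> c))) | (d & a) | ~(d & a) | ((d & a) -> ~(d & a)) | ~((d & a) -> ~(d & a)) | φ
1 | 1 | 1 | 1 ||     1     |     0      |      1      |         0         |            1            |    1    |    0     |           0           |           1            | 1
1 | 1 | 1 | 0 ||     1     |     0      |      1      |         0         |            1            |    0    |    1     |           1           |           0            | 1
1 | 1 | 0 | 1 ||     0     |     1      |      0      |         0         |            0            |    1    |    0     |           0           |           1            | 1
1 | 1 | 0 | 0 ||     0     |     1      |      0      |         0         |            0            |    0    |    1     |           1           |           0            | 1
1 | 0 | 1 | 1 ||     1     |     0      |      1      |         0         |            1            |    1    |    0     |           0           |           1            | 1
1 | 0 | 1 | 0 ||     1     |     0      |      1      |         0         |            1            |    0    |    1     |           1           |           0            | 1
1 | 0 | 0 | 1 ||     0     |     1      |      0      |         0         |            0            |    1    |    0     |           0           |           1            | 1
1 | 0 | 0 | 0 ||     0     |     1      |      0      |         0         |            0            |    0    |    1     |           1           |           0            | 1
0 | 1 | 1 | 1 ||     0     |     1      |      0      |         1         |            0            |    0    |    1     |           1           |           0            | 0
0 | 1 | 1 | 0 ||     0     |     1      |      0      |         1         |            0            |    0    |    1     |           1           |           0            | 1
0 | 1 | 0 | 1 ||     1     |     0      |      1      |         1         |            1            |    0    |    1     |           1           |           0            | 0
0 | 1 | 0 | 0 ||     1     |     0      |      1      |         1         |            1            |    0    |    1     |           1           |           0            | 0
0 | 0 | 1 | 1 ||     0     |     1      |      0      |         1         |            0            |    0    |    1     |           1           |           0            | 0
0 | 0 | 1 | 0 ||     0     |     1      |      0      |         1         |            0            |    0    |    1     |           1           |           0            | 0
0 | 0 | 0 | 1 ||     1     |     0      |      1      |         1         |            1            |    0    |    1     |           1           |           0            | 0
0 | 0 | 0 | 0 ||     1     |     0      |      1      |         1         |            1            |    0    |    1     |           1           |           0            | 0
The formula is true on 9 of the 16 rows.

9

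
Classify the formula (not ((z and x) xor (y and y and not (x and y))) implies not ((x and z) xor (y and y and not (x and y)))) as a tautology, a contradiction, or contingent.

x | y | z | φ
- | - | - | -
1 | 1 | 1 | 1
1 | 1 | 0 | 1
1 | 0 | 1 | 1
1 | 0 | 0 | 1
0 | 1 | 1 | 1
0 | 1 | 0 | 1
0 | 0 | 1 | 1
0 | 0 | 0 | 1
Every row is 1, so the formula is a tautology.

tautology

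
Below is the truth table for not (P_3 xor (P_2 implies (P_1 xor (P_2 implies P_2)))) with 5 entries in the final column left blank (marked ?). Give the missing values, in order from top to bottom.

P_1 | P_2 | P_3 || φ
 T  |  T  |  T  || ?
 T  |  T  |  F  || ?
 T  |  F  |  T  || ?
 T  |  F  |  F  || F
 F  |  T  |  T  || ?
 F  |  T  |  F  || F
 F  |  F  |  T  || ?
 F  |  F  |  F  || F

Row P_1=T, P_2=T, P_3=T: (P_2 implies (P_1 xor (P_2 implies P_2))) = F, (P_3 xor (P_2 implies (P_1 xor (P_2 implies P_2)))) = T, so the formula = F.
Row P_1=T, P_2=T, P_3=F: (P_2 implies (P_1 xor (P_2 implies P_2))) = F, (P_3 xor (P_2 implies (P_1 xor (P_2 implies P_2)))) = F, so the formula = T.
Row P_1=T, P_2=F, P_3=T: (P_2 implies (P_1 xor (P_2 implies P_2))) = T, (P_3 xor (P_2 implies (P_1 xor (P_2 implies P_2)))) = F, so the formula = T.
Row P_1=F, P_2=T, P_3=T: (P_2 implies (P_1 xor (P_2 implies P_2))) = T, (P_3 xor (P_2 implies (P_1 xor (P_2 implies P_2)))) = F, so the formula = T.
Row P_1=F, P_2=F, P_3=T: (P_2 implies (P_1 xor (P_2 implies P_2))) = T, (P_3 xor (P_2 implies (P_1 xor (P_2 implies P_2)))) = F, so the formula = T.

F, T, T, T, T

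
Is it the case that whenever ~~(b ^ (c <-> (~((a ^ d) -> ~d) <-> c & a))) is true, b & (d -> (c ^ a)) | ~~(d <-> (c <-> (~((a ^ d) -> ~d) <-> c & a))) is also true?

no

a  b  c  d  |  φ  ψ
1  1  1  1  |  1  0
1  1  1  0  |  1  1
1  1  0  1  |  1  1
1  1  0  0  |  1  1
1  0  1  1  |  0  0
1  0  1  0  |  0  1
1  0  0  1  |  0  0
1  0  0  0  |  0  1
0  1  1  1  |  1  1
0  1  1  0  |  0  1
0  1  0  1  |  0  1
0  1  0  0  |  1  1
0  0  1  1  |  0  0
0  0  1  0  |  1  0
0  0  0  1  |  1  1
0  0  0  0  |  0  1
At a=1, b=1, c=1, d=1 we have φ true but ψ false, so φ does not entail ψ.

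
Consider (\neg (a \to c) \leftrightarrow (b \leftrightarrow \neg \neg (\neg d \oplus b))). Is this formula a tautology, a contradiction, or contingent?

contingent

a | b | c | d | (a \to c) | \neg (a \to c) | \neg d | (\neg d \oplus b) | \neg (\neg d \oplus b) | \neg \neg (\neg d \oplus b) | φ
- | - | - | - | --------- | -------------- | ------ | ----------------- | ---------------------- | --------------------------- | -
1 | 1 | 1 | 1 |     1     |       0        |   0    |         1         |           0            |              1              | 0
1 | 1 | 1 | 0 |     1     |       0        |   1    |         0         |           1            |              0              | 1
1 | 1 | 0 | 1 |     0     |       1        |   0    |         1         |           0            |              1              | 1
1 | 1 | 0 | 0 |     0     |       1        |   1    |         0         |           1            |              0              | 0
1 | 0 | 1 | 1 |     1     |       0        |   0    |         0         |           1            |              0              | 0
1 | 0 | 1 | 0 |     1     |       0        |   1    |         1         |           0            |              1              | 1
1 | 0 | 0 | 1 |     0     |       1        |   0    |         0         |           1            |              0              | 1
1 | 0 | 0 | 0 |     0     |       1        |   1    |         1         |           0            |              1              | 0
0 | 1 | 1 | 1 |     1     |       0        |   0    |         1         |           0            |              1              | 0
0 | 1 | 1 | 0 |     1     |       0        |   1    |         0         |           1            |              0              | 1
0 | 1 | 0 | 1 |     1     |       0        |   0    |         1         |           0            |              1              | 0
0 | 1 | 0 | 0 |     1     |       0        |   1    |         0         |           1            |              0              | 1
0 | 0 | 1 | 1 |     1     |       0        |   0    |         0         |           1            |              0              | 0
0 | 0 | 1 | 0 |     1     |       0        |   1    |         1         |           0            |              1              | 1
0 | 0 | 0 | 1 |     1     |       0        |   0    |         0         |           1            |              0              | 0
0 | 0 | 0 | 0 |     1     |       0        |   1    |         1         |           0            |              1              | 1
8 of 16 rows are 1, so the formula is contingent.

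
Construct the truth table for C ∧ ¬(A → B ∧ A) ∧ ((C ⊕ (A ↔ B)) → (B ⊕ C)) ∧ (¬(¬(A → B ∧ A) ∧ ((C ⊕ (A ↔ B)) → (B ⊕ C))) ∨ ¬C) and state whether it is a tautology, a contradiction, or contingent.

A | B | C | (B ∧ A) | (A → (B ∧ A)) | ¬(A → (B ∧ A)) | (A ↔ B) | (C ⊕ (A ↔ B)) | (B ⊕ C) | ((C ⊕ (A ↔ B)) → (B ⊕ C)) | ¬C | φ
- | - | - | ------- | ------------- | -------------- | ------- | ------------- | ------- | ------------------------- | -- | -
T | T | T |    T    |       T       |       F        |    T    |       F       |    F    |             T             | F  | F
T | T | F |    T    |       T       |       F        |    T    |       T       |    T    |             T             | T  | F
T | F | T |    F    |       F       |       T        |    F    |       T       |    T    |             T             | F  | F
T | F | F |    F    |       F       |       T        |    F    |       F       |    F    |             T             | T  | F
F | T | T |    F    |       T       |       F        |    F    |       T       |    F    |             F             | F  | F
F | T | F |    F    |       T       |       F        |    F    |       F       |    T    |             T             | T  | F
F | F | T |    F    |       T       |       F        |    T    |       F       |    T    |             T             | F  | F
F | F | F |    F    |       T       |       F        |    T    |       T       |    F    |             F             | T  | F
Every row is F, so the formula is a contradiction.

contradiction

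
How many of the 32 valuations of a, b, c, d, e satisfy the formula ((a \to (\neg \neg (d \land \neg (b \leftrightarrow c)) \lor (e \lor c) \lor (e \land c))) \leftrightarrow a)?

13

a | b | c | d | e | φ
- | - | - | - | - | -
0 | 0 | 0 | 0 | 0 | 0
0 | 0 | 0 | 0 | 1 | 0
0 | 0 | 0 | 1 | 0 | 0
0 | 0 | 0 | 1 | 1 | 0
0 | 0 | 1 | 0 | 0 | 0
0 | 0 | 1 | 0 | 1 | 0
0 | 0 | 1 | 1 | 0 | 0
0 | 0 | 1 | 1 | 1 | 0
0 | 1 | 0 | 0 | 0 | 0
0 | 1 | 0 | 0 | 1 | 0
0 | 1 | 0 | 1 | 0 | 0
0 | 1 | 0 | 1 | 1 | 0
0 | 1 | 1 | 0 | 0 | 0
0 | 1 | 1 | 0 | 1 | 0
0 | 1 | 1 | 1 | 0 | 0
0 | 1 | 1 | 1 | 1 | 0
1 | 0 | 0 | 0 | 0 | 0
1 | 0 | 0 | 0 | 1 | 1
1 | 0 | 0 | 1 | 0 | 0
1 | 0 | 0 | 1 | 1 | 1
1 | 0 | 1 | 0 | 0 | 1
1 | 0 | 1 | 0 | 1 | 1
1 | 0 | 1 | 1 | 0 | 1
1 | 0 | 1 | 1 | 1 | 1
1 | 1 | 0 | 0 | 0 | 0
1 | 1 | 0 | 0 | 1 | 1
1 | 1 | 0 | 1 | 0 | 1
1 | 1 | 0 | 1 | 1 | 1
1 | 1 | 1 | 0 | 0 | 1
1 | 1 | 1 | 0 | 1 | 1
1 | 1 | 1 | 1 | 0 | 1
1 | 1 | 1 | 1 | 1 | 1
The formula is true on 13 of the 32 rows.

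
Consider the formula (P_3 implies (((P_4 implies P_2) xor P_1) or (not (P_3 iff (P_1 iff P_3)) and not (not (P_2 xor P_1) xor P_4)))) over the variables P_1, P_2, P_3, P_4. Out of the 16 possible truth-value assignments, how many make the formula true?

P_1  P_2  P_3  P_4  |  (P_4 implies P_2)  ((P_4 implies P_2) xor P_1)  (P_1 iff P_3)  (P_3 iff (P_1 iff P_3))  not (P_3 iff (P_1 iff P_3))  (P_2 xor P_1)  not (P_2 xor P_1)  (not (P_2 xor P_1) xor P_4)  φ
 1    1    1    1   |          1                       0                     1                   1                          0                     0                1                       0               0
 1    1    1    0   |          1                       0                     1                   1                          0                     0                1                       1               0
 1    1    0    1   |          1                       0                     0                   1                          0                     0                1                       0               1
 1    1    0    0   |          1                       0                     0                   1                          0                     0                1                       1               1
 1    0    1    1   |          0                       1                     1                   1                          0                     1                0                       1               1
 1    0    1    0   |          1                       0                     1                   1                          0                     1                0                       0               0
 1    0    0    1   |          0                       1                     0                   1                          0                     1                0                       1               1
 1    0    0    0   |          1                       0                     0                   1                          0                     1                0                       0               1
 0    1    1    1   |          1                       1                     0                   0                          1                     1                0                       1               1
 0    1    1    0   |          1                       1                     0                   0                          1                     1                0                       0               1
 0    1    0    1   |          1                       1                     1                   0                          1                     1                0                       1               1
 0    1    0    0   |          1                       1                     1                   0                          1                     1                0                       0               1
 0    0    1    1   |          0                       0                     0                   0                          1                     0                1                       0               1
 0    0    1    0   |          1                       1                     0                   0                          1                     0                1                       1               1
 0    0    0    1   |          0                       0                     1                   0                          1                     0                1                       0               1
 0    0    0    0   |          1                       1                     1                   0                          1                     0                1                       1               1
The formula is true on 13 of the 16 rows.

13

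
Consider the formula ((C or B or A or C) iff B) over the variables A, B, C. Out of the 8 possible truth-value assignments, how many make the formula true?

A | B | C | ((C or B or A or C) iff B)
- | - | - | --------------------------
F | F | F |             T             
F | F | T |             F             
F | T | F |             T             
F | T | T |             T             
T | F | F |             F             
T | F | T |             F             
T | T | F |             T             
T | T | T |             T             
The formula is true on 5 of the 8 rows.

5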